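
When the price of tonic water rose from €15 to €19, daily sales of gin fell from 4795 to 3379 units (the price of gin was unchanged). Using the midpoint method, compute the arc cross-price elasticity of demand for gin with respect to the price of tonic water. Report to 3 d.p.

-1.472

ΔQ_A = 3379 − 4795 = -1416; ΔP_B = 19 − 15 = 4.
Midpoints: Q̄_A = 4087.0, P̄_B = 17.00.
ε = (ΔQ_A/Q̄_A)/(ΔP_B/P̄_B) = (-1416/4087.0)/(4/17.00) ≈ -1.472.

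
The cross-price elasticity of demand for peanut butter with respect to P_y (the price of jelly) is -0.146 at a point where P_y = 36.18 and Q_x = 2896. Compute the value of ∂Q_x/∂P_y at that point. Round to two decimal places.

-11.69

ε = (∂Q_x/∂P_y)·(P_y/Q_x) ⇒ ∂Q_x/∂P_y = ε·Q_x/P_y = -0.146 × 2896/36.18 ≈ -11.69.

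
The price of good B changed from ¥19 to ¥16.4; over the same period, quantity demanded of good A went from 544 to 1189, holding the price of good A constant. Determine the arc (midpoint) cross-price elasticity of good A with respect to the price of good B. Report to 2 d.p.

ΔQ_A = 1189 − 544 = 645; ΔP_B = 16.4 − 19 = -2.6.
Midpoints: Q̄_A = 866.5, P̄_B = 17.70.
ε = (ΔQ_A/Q̄_A)/(ΔP_B/P̄_B) = (645/866.5)/(-2.6/17.70) ≈ -5.07.

-5.07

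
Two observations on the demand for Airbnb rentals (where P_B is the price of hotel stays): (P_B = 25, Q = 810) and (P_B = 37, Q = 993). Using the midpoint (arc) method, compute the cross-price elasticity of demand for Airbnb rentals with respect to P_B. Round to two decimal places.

ΔQ_A = 993 − 810 = 183; ΔP_B = 37 − 25 = 12.
Midpoints: Q̄_A = 901.5, P̄_B = 31.00.
ε = (ΔQ_A/Q̄_A)/(ΔP_B/P̄_B) = (183/901.5)/(12/31.00) ≈ 0.52.

0.52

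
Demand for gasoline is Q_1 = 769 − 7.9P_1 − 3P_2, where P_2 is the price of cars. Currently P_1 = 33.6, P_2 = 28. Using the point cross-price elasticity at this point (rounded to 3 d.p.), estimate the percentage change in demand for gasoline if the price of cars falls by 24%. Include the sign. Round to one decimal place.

At P_1 = 33.6, P_2 = 28: Q_1 = 419.56.
∂Q_1/∂P_2 = -3.
ε = (∂Q_1/∂P_2)(P_2/Q_1) = -3.0000 × 28/419.56 ≈ -0.200.
%ΔQ_1 ≈ ε × %ΔP_2 = -0.200 × (-24%) = 4.8%.

4.8%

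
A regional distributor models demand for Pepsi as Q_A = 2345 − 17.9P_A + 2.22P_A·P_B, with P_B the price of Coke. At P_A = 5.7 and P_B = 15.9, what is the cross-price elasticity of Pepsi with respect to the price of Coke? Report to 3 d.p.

At P_A = 5.7 and P_B = 15.9: Q_A = 2444.169.
∂Q_A/∂P_B = 2.22P_A = 2.22(5.7) = 12.6540.
ε = (∂Q_A/∂P_B)(P_B/Q_A) = 12.6540 × (15.9/2444.169) ≈ 0.082.

0.082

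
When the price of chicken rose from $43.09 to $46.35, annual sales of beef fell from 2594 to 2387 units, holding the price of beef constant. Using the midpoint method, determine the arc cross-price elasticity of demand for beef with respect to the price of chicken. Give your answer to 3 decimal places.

-1.140

ΔQ_A = 2387 − 2594 = -207; ΔP_B = 46.35 − 43.09 = 3.26.
Midpoints: Q̄_A = 2490.5, P̄_B = 44.72.
ε = (ΔQ_A/Q̄_A)/(ΔP_B/P̄_B) = (-207/2490.5)/(3.26/44.72) ≈ -1.140.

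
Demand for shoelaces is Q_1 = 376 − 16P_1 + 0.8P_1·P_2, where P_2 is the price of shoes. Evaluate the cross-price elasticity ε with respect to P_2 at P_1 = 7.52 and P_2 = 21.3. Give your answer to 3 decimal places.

At P_1 = 7.52 and P_2 = 21.3: Q_1 = 383.821.
∂Q_1/∂P_2 = 0.8P_1 = 0.8(7.52) = 6.0160.
ε = (∂Q_1/∂P_2)(P_2/Q_1) = 6.0160 × (21.3/383.821) ≈ 0.334.

0.334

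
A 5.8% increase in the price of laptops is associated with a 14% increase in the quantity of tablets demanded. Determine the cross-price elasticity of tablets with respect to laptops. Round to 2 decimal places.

ε = (%ΔQ of tablets) / (%ΔP of laptops) = (14%) / (5.8%) ≈ 2.41.
Positive cross-price elasticity: substitutes.

2.41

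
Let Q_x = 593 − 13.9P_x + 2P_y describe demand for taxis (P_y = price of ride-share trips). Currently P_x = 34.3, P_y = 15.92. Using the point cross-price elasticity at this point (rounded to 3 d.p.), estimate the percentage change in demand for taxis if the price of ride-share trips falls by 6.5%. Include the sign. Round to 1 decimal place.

-1.4%

At P_x = 34.3, P_y = 15.92: Q_x = 148.07.
∂Q_x/∂P_y = 2.
ε = (∂Q_x/∂P_y)(P_y/Q_x) = 2.0000 × 15.92/148.07 ≈ 0.215.
%ΔQ_x ≈ ε × %ΔP_y = 0.215 × (-6.5%) = -1.4%.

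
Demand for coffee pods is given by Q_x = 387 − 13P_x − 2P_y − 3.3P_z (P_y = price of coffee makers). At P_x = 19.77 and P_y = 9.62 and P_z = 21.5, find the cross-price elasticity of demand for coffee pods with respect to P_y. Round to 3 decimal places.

-0.483

At P_x = 19.77 and P_y = 9.62 and P_z = 21.5: Q_x = 39.8.
∂Q_x/∂P_y = -2.
ε = (∂Q_x/∂P_y)(P_y/Q_x) = -2 × (9.62/39.8) ≈ -0.483.
Since ε < 0, coffee pods and coffee makers are complements.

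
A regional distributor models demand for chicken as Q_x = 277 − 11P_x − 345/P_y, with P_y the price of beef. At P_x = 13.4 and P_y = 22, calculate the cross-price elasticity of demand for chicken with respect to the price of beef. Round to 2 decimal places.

0.14

At P_x = 13.4 and P_y = 22: Q_x = 113.918.
∂Q_x/∂P_y = 345/P_y² = 0.7128.
ε = (∂Q_x/∂P_y)(P_y/Q_x) = 0.7128 × (22/113.918) ≈ 0.14.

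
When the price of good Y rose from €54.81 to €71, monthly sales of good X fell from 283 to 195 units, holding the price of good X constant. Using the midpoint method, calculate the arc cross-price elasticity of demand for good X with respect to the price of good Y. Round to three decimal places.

-1.431

ΔQ_X = 195 − 283 = -88; ΔP_Y = 71 − 54.81 = 16.19.
Midpoints: Q̄_X = 239.0, P̄_Y = 62.91.
ε = (ΔQ_X/Q̄_X)/(ΔP_Y/P̄_Y) = (-88/239.0)/(16.19/62.91) ≈ -1.431.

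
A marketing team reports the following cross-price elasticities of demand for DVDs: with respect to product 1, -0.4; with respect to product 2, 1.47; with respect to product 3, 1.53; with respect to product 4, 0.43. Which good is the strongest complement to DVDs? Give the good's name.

product 1

Complements have ε < 0. The most negative value is -0.4 (product 1).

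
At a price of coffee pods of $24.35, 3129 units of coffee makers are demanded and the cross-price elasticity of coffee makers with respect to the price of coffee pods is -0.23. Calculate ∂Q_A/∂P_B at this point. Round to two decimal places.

ε = (∂Q_A/∂P_B)·(P_B/Q_A) ⇒ ∂Q_A/∂P_B = ε·Q_A/P_B = -0.23 × 3129/24.35 ≈ -29.56.

-29.56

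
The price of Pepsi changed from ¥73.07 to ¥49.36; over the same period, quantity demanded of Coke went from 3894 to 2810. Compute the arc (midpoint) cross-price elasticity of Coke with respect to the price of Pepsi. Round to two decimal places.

ΔQ_A = 2810 − 3894 = -1084; ΔP_B = 49.36 − 73.07 = -23.71.
Midpoints: Q̄_A = 3352.0, P̄_B = 61.21.
ε = (ΔQ_A/Q̄_A)/(ΔP_B/P̄_B) = (-1084/3352.0)/(-23.71/61.21) ≈ 0.83.
ε > 0: Coke and Pepsi are substitutes.

0.83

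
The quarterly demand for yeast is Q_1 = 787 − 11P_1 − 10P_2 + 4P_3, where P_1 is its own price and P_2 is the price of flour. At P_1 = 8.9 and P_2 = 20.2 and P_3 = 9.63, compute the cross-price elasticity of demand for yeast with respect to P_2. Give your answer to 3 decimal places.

At P_1 = 8.9 and P_2 = 20.2 and P_3 = 9.63: Q_1 = 525.62.
∂Q_1/∂P_2 = -10.
ε = (∂Q_1/∂P_2)(P_2/Q_1) = -10 × (20.2/525.62) ≈ -0.384.
Since ε < 0, yeast and flour are complements.

-0.384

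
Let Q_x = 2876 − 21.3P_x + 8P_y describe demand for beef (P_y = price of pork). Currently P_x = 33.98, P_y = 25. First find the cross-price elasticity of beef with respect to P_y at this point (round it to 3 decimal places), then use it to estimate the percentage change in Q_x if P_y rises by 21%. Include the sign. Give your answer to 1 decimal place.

1.8%

At P_x = 33.98, P_y = 25: Q_x = 2352.226.
∂Q_x/∂P_y = 8.
ε = (∂Q_x/∂P_y)(P_y/Q_x) = 8.0000 × 25/2352.226 ≈ 0.085.
%ΔQ_x ≈ ε × %ΔP_y = 0.085 × (21%) = 1.8%.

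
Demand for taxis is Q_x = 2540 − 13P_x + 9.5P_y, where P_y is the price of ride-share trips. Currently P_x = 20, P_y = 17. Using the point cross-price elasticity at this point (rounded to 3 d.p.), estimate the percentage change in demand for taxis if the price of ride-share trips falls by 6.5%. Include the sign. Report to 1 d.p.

-0.4%

At P_x = 20, P_y = 17: Q_x = 2441.5.
∂Q_x/∂P_y = 9.5.
ε = (∂Q_x/∂P_y)(P_y/Q_x) = 9.5000 × 17/2441.5 ≈ 0.066.
%ΔQ_x ≈ ε × %ΔP_y = 0.066 × (-6.5%) = -0.4%.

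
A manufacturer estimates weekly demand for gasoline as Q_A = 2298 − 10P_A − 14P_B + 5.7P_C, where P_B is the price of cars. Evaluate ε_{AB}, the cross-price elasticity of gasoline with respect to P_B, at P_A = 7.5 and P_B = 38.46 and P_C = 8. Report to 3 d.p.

-0.311

At P_A = 7.5 and P_B = 38.46 and P_C = 8: Q_A = 1730.16.
∂Q_A/∂P_B = -14.
ε = (∂Q_A/∂P_B)(P_B/Q_A) = -14 × (38.46/1730.16) ≈ -0.311.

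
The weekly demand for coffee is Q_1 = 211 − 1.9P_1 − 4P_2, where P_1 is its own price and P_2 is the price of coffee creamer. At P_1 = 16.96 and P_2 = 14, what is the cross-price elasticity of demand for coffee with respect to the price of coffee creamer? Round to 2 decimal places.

-0.46

At P_1 = 16.96 and P_2 = 14: Q_1 = 122.776.
∂Q_1/∂P_2 = -4.
ε = (∂Q_1/∂P_2)(P_2/Q_1) = -4 × (14/122.776) ≈ -0.46.
Since ε < 0, coffee and coffee creamer are complements.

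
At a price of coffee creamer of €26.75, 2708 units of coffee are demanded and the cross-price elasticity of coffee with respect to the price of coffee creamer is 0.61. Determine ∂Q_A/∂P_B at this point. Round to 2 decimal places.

61.75

ε = (∂Q_A/∂P_B)·(P_B/Q_A) ⇒ ∂Q_A/∂P_B = ε·Q_A/P_B = 0.61 × 2708/26.75 ≈ 61.75.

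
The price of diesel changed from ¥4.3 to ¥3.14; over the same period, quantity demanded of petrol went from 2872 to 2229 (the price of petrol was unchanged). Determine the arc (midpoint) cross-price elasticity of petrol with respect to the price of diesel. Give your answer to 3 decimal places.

0.808

ΔQ_A = 2229 − 2872 = -643; ΔP_B = 3.14 − 4.3 = -1.16.
Midpoints: Q̄_A = 2550.5, P̄_B = 3.72.
ε = (ΔQ_A/Q̄_A)/(ΔP_B/P̄_B) = (-643/2550.5)/(-1.16/3.72) ≈ 0.808.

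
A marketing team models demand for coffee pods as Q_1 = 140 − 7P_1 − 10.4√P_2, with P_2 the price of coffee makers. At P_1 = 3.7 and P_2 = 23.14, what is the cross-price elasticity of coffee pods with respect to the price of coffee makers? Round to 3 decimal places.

At P_1 = 3.7 and P_2 = 23.14: Q_1 = 64.072.
∂Q_1/∂P_2 = -10.4/(2√P_2) = -10.4/(2√23.14) = -1.0810.
ε = (∂Q_1/∂P_2)(P_2/Q_1) = -1.0810 × (23.14/64.072) ≈ -0.390.

-0.390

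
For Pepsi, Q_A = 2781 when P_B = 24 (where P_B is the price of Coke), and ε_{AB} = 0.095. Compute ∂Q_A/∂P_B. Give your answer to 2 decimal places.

ε = (∂Q_A/∂P_B)·(P_B/Q_A) ⇒ ∂Q_A/∂P_B = ε·Q_A/P_B = 0.095 × 2781/24 ≈ 11.01.

11.01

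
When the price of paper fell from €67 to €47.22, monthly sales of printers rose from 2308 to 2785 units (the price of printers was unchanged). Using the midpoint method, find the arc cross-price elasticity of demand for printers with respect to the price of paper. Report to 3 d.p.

ΔQ_A = 2785 − 2308 = 477; ΔP_B = 47.22 − 67 = -19.78.
Midpoints: Q̄_A = 2546.5, P̄_B = 57.11.
ε = (ΔQ_A/Q̄_A)/(ΔP_B/P̄_B) = (477/2546.5)/(-19.78/57.11) ≈ -0.541.
ε < 0: printers and paper are complements.

-0.541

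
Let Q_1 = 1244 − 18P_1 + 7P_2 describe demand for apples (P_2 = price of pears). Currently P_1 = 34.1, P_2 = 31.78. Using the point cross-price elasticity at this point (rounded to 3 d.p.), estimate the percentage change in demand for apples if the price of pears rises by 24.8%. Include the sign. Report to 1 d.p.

At P_1 = 34.1, P_2 = 31.78: Q_1 = 852.66.
∂Q_1/∂P_2 = 7.
ε = (∂Q_1/∂P_2)(P_2/Q_1) = 7.0000 × 31.78/852.66 ≈ 0.261.
%ΔQ_1 ≈ ε × %ΔP_2 = 0.261 × (24.8%) = 6.5%.

6.5%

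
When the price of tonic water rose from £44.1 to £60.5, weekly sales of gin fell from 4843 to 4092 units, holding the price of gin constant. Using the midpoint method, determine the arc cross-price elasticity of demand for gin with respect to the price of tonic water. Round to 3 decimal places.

-0.536

ΔQ_A = 4092 − 4843 = -751; ΔP_B = 60.5 − 44.1 = 16.4.
Midpoints: Q̄_A = 4467.5, P̄_B = 52.30.
ε = (ΔQ_A/Q̄_A)/(ΔP_B/P̄_B) = (-751/4467.5)/(16.4/52.30) ≈ -0.536.
ε < 0: gin and tonic water are complements.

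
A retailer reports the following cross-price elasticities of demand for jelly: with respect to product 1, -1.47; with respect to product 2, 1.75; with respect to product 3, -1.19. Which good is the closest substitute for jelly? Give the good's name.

product 2

Substitutes have ε > 0. Among the positive values, 1.75 (product 2) is largest.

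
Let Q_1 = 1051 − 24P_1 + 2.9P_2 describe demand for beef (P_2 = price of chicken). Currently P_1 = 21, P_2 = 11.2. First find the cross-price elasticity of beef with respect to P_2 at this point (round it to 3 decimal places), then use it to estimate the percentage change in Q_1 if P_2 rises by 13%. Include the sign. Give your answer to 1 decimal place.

At P_1 = 21, P_2 = 11.2: Q_1 = 579.48.
∂Q_1/∂P_2 = 2.9.
ε = (∂Q_1/∂P_2)(P_2/Q_1) = 2.9000 × 11.2/579.48 ≈ 0.056.
%ΔQ_1 ≈ ε × %ΔP_2 = 0.056 × (13%) = 0.7%.

0.7%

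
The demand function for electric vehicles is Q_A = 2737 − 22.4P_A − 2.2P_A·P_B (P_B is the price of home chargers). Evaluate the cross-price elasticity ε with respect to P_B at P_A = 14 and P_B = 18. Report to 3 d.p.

At P_A = 14 and P_B = 18: Q_A = 1869.
∂Q_A/∂P_B = -2.2P_A = -2.2(14) = -30.8000.
ε = (∂Q_A/∂P_B)(P_B/Q_A) = -30.8000 × (18/1869) ≈ -0.297.
ε < 0: complements.

-0.297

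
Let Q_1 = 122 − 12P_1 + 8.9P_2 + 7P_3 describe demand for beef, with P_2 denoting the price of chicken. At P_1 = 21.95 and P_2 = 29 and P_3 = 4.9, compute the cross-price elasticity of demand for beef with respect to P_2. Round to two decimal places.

1.71

At P_1 = 21.95 and P_2 = 29 and P_3 = 4.9: Q_1 = 151.
∂Q_1/∂P_2 = 8.9.
ε = (∂Q_1/∂P_2)(P_2/Q_1) = 8.9 × (29/151) ≈ 1.71.
Since ε > 0, beef and chicken are substitutes.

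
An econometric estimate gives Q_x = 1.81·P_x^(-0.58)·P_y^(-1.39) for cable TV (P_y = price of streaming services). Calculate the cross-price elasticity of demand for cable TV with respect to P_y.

In a log-linear (constant-elasticity) demand function, the coefficient on the exponent of P_y is the cross-price elasticity.
ε = -1.39. Negative, so cable TV and streaming services are complements.

-1.39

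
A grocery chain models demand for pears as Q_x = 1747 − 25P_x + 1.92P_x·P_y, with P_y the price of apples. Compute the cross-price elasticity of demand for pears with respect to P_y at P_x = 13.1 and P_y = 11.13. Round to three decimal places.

0.165

At P_x = 13.1 and P_y = 11.13: Q_x = 1699.442.
∂Q_x/∂P_y = 1.92P_x = 1.92(13.1) = 25.1520.
ε = (∂Q_x/∂P_y)(P_y/Q_x) = 25.1520 × (11.13/1699.442) ≈ 0.165.
ε > 0: substitutes.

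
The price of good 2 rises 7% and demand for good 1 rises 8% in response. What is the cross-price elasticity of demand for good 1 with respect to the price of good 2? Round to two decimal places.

1.14

ε = (%ΔQ of good 1) / (%ΔP of good 2) = (8%) / (7%) ≈ 1.14.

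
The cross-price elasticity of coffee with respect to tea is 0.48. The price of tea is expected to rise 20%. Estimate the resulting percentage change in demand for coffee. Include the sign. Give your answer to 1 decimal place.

9.6%

%ΔQ ≈ ε × %ΔP of tea = 0.48 × (20%) = 9.6%.
Demand for coffee rises by about 9.6%.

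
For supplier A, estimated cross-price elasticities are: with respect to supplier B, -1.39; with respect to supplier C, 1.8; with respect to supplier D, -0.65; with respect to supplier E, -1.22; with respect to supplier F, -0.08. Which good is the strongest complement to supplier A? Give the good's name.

Complements have ε < 0. The most negative value is -1.39 (supplier B).

supplier B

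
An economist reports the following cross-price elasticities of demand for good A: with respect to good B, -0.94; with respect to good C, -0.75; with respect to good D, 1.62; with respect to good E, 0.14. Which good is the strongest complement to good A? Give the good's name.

good B

Complements have ε < 0. The most negative value is -0.94 (good B).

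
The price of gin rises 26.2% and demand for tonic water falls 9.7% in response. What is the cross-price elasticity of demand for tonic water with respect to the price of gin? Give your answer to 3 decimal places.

-0.370

ε = (%ΔQ of tonic water) / (%ΔP of gin) = (-9.7%) / (26.2%) ≈ -0.370.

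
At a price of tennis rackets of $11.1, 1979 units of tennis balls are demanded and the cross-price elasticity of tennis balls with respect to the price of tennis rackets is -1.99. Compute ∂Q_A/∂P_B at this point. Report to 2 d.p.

ε = (∂Q_A/∂P_B)·(P_B/Q_A) ⇒ ∂Q_A/∂P_B = ε·Q_A/P_B = -1.99 × 1979/11.1 ≈ -354.79.

-354.79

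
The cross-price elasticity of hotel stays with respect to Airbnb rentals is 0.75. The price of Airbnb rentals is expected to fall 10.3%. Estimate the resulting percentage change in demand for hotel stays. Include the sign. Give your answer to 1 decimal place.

%ΔQ ≈ ε × %ΔP of Airbnb rentals = 0.75 × (-10.3%) = -7.7%.

-7.7%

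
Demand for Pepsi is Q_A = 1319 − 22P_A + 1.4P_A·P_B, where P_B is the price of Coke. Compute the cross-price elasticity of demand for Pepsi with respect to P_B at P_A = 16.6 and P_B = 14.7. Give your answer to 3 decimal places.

At P_A = 16.6 and P_B = 14.7: Q_A = 1295.428.
∂Q_A/∂P_B = 1.4P_A = 1.4(16.6) = 23.2400.
ε = (∂Q_A/∂P_B)(P_B/Q_A) = 23.2400 × (14.7/1295.428) ≈ 0.264.
ε > 0: substitutes.

0.264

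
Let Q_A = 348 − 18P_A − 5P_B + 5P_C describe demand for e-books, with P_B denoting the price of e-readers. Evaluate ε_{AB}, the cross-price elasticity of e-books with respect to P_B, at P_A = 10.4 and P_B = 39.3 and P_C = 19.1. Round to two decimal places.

-3.29

At P_A = 10.4 and P_B = 39.3 and P_C = 19.1: Q_A = 59.8.
∂Q_A/∂P_B = -5.
ε = (∂Q_A/∂P_B)(P_B/Q_A) = -5 × (39.3/59.8) ≈ -3.29.
Since ε < 0, e-books and e-readers are complements.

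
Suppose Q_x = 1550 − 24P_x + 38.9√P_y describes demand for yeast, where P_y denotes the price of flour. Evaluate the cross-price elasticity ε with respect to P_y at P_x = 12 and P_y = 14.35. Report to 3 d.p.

0.052

At P_x = 12 and P_y = 14.35: Q_x = 1409.359.
∂Q_x/∂P_y = 38.9/(2√P_y) = 38.9/(2√14.35) = 5.1344.
ε = (∂Q_x/∂P_y)(P_y/Q_x) = 5.1344 × (14.35/1409.359) ≈ 0.052.
ε > 0: substitutes.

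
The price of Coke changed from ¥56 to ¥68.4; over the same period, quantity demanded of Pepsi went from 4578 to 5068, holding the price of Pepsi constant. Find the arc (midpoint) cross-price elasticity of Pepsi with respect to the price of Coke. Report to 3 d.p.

ΔQ_A = 5068 − 4578 = 490; ΔP_B = 68.4 − 56 = 12.4.
Midpoints: Q̄_A = 4823.0, P̄_B = 62.20.
ε = (ΔQ_A/Q̄_A)/(ΔP_B/P̄_B) = (490/4823.0)/(12.4/62.20) ≈ 0.510.
ε > 0: Pepsi and Coke are substitutes.

0.510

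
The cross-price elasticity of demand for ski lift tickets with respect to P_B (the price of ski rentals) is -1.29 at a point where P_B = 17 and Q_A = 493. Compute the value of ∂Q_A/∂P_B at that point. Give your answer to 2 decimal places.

-37.41

ε = (∂Q_A/∂P_B)·(P_B/Q_A) ⇒ ∂Q_A/∂P_B = ε·Q_A/P_B = -1.29 × 493/17 ≈ -37.41.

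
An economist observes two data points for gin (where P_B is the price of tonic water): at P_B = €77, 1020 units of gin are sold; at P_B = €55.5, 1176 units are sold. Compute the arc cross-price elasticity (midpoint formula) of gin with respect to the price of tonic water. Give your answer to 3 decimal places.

ΔQ_A = 1176 − 1020 = 156; ΔP_B = 55.5 − 77 = -21.5.
Midpoints: Q̄_A = 1098.0, P̄_B = 66.25.
ε = (ΔQ_A/Q̄_A)/(ΔP_B/P̄_B) = (156/1098.0)/(-21.5/66.25) ≈ -0.438.
ε < 0: gin and tonic water are complements.

-0.438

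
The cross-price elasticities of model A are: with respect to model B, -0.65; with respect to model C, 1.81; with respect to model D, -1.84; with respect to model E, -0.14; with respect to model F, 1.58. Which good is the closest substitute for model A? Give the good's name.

model C

Substitutes have ε > 0. Among the positive values, 1.81 (model C) is largest.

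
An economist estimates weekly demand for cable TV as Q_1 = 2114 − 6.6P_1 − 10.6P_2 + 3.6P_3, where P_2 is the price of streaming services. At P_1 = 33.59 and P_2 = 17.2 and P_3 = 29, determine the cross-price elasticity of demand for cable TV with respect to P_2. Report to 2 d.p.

At P_1 = 33.59 and P_2 = 17.2 and P_3 = 29: Q_1 = 1814.386.
∂Q_1/∂P_2 = -10.6.
ε = (∂Q_1/∂P_2)(P_2/Q_1) = -10.6 × (17.2/1814.386) ≈ -0.10.

-0.10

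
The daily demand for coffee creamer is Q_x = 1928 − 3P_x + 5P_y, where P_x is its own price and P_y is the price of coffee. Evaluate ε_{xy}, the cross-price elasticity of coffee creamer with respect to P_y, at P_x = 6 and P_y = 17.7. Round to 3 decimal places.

At P_x = 6 and P_y = 17.7: Q_x = 1998.5.
∂Q_x/∂P_y = 5.
ε = (∂Q_x/∂P_y)(P_y/Q_x) = 5 × (17.7/1998.5) ≈ 0.044.
Since ε > 0, coffee creamer and coffee are substitutes.

0.044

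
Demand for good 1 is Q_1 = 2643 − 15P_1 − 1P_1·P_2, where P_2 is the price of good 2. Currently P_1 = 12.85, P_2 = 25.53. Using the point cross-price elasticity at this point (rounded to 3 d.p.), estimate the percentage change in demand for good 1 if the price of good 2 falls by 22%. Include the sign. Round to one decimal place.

At P_1 = 12.85, P_2 = 25.53: Q_1 = 2122.189.
∂Q_1/∂P_2 = -1P_1 = -12.8500.
ε = (∂Q_1/∂P_2)(P_2/Q_1) = -12.8500 × 25.53/2122.189 ≈ -0.155.
%ΔQ_1 ≈ ε × %ΔP_2 = -0.155 × (-22%) = 3.4%.

3.4%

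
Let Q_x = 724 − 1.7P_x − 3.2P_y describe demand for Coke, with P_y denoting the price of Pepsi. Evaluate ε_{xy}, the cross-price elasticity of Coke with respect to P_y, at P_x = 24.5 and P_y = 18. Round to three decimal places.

-0.092

At P_x = 24.5 and P_y = 18: Q_x = 624.75.
∂Q_x/∂P_y = -3.2.
ε = (∂Q_x/∂P_y)(P_y/Q_x) = -3.2 × (18/624.75) ≈ -0.092.
Since ε < 0, Coke and Pepsi are complements.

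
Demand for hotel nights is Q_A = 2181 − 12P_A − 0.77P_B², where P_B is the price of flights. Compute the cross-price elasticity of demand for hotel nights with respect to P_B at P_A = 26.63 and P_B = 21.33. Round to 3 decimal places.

At P_A = 26.63 and P_B = 21.33: Q_A = 1511.114.
∂Q_A/∂P_B = -1.54P_B = -1.54(21.33) = -32.8482.
ε = (∂Q_A/∂P_B)(P_B/Q_A) = -32.8482 × (21.33/1511.114) ≈ -0.464.
ε < 0: complements.

-0.464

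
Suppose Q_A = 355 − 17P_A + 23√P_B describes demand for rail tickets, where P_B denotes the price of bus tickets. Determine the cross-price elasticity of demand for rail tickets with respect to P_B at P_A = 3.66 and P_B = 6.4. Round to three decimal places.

0.083

At P_A = 3.66 and P_B = 6.4: Q_A = 350.966.
∂Q_A/∂P_B = 23/(2√P_B) = 23/(2√6.4) = 4.5458.
ε = (∂Q_A/∂P_B)(P_B/Q_A) = 4.5458 × (6.4/350.966) ≈ 0.083.
ε > 0: substitutes.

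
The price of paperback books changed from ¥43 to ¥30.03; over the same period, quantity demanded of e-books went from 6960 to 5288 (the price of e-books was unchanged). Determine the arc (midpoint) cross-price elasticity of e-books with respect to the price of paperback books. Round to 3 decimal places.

0.769

ΔQ_A = 5288 − 6960 = -1672; ΔP_B = 30.03 − 43 = -12.97.
Midpoints: Q̄_A = 6124.0, P̄_B = 36.52.
ε = (ΔQ_A/Q̄_A)/(ΔP_B/P̄_B) = (-1672/6124.0)/(-12.97/36.52) ≈ 0.769.
ε > 0: e-books and paperback books are substitutes.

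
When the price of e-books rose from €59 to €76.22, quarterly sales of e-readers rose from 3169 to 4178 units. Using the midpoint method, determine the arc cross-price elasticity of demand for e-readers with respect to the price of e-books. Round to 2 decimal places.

ΔQ_A = 4178 − 3169 = 1009; ΔP_B = 76.22 − 59 = 17.22.
Midpoints: Q̄_A = 3673.5, P̄_B = 67.61.
ε = (ΔQ_A/Q̄_A)/(ΔP_B/P̄_B) = (1009/3673.5)/(17.22/67.61) ≈ 1.08.
ε > 0: e-readers and e-books are substitutes.

1.08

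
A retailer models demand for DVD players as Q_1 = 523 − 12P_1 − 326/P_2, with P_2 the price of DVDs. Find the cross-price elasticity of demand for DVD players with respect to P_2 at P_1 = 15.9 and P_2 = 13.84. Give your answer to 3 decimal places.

0.076

At P_1 = 15.9 and P_2 = 13.84: Q_1 = 308.645.
∂Q_1/∂P_2 = 326/P_2² = 1.7019.
ε = (∂Q_1/∂P_2)(P_2/Q_1) = 1.7019 × (13.84/308.645) ≈ 0.076.
ε > 0: substitutes.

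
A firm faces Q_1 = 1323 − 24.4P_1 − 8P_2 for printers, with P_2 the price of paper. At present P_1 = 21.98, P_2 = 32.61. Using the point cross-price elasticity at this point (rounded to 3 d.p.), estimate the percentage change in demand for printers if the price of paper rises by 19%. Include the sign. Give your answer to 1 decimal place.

-9.4%

At P_1 = 21.98, P_2 = 32.61: Q_1 = 525.808.
∂Q_1/∂P_2 = -8.
ε = (∂Q_1/∂P_2)(P_2/Q_1) = -8.0000 × 32.61/525.808 ≈ -0.496.
%ΔQ_1 ≈ ε × %ΔP_2 = -0.496 × (19%) = -9.4%.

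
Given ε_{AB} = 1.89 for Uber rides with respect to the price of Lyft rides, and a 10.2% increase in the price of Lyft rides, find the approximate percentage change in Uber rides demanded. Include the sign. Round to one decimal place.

%ΔQ ≈ ε × %ΔP of Lyft rides = 1.89 × (10.2%) = 19.3%.
Demand for Uber rides rises by about 19.3%.

19.3%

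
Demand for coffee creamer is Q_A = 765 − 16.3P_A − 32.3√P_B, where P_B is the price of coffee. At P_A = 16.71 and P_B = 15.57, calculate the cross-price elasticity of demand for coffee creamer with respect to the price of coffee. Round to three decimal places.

At P_A = 16.71 and P_B = 15.57: Q_A = 365.175.
∂Q_A/∂P_B = -32.3/(2√P_B) = -32.3/(2√15.57) = -4.0929.
ε = (∂Q_A/∂P_B)(P_B/Q_A) = -4.0929 × (15.57/365.175) ≈ -0.175.
ε < 0: complements.

-0.175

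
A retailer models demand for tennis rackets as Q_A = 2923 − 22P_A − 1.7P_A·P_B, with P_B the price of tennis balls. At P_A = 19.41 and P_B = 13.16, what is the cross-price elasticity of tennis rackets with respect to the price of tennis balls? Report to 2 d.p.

At P_A = 19.41 and P_B = 13.16: Q_A = 2061.739.
∂Q_A/∂P_B = -1.7P_A = -1.7(19.41) = -32.9970.
ε = (∂Q_A/∂P_B)(P_B/Q_A) = -32.9970 × (13.16/2061.739) ≈ -0.21.

-0.21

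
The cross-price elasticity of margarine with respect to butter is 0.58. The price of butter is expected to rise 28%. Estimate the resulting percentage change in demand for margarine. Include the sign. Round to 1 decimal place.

%ΔQ ≈ ε × %ΔP of butter = 0.58 × (28%) = 16.2%.

16.2%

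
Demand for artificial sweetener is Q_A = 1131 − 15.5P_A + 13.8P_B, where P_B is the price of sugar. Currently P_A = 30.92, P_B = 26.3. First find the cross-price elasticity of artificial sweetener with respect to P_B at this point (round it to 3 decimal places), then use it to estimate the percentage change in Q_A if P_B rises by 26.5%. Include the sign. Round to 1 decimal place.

At P_A = 30.92, P_B = 26.3: Q_A = 1014.68.
∂Q_A/∂P_B = 13.8.
ε = (∂Q_A/∂P_B)(P_B/Q_A) = 13.8000 × 26.3/1014.68 ≈ 0.358.
%ΔQ_A ≈ ε × %ΔP_B = 0.358 × (26.5%) = 9.5%.

9.5%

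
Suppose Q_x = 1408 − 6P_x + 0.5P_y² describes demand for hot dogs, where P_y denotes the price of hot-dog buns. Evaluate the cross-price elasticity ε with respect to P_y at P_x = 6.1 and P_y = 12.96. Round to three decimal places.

At P_x = 6.1 and P_y = 12.96: Q_x = 1455.381.
∂Q_x/∂P_y = 1P_y = 1(12.96) = 12.9600.
ε = (∂Q_x/∂P_y)(P_y/Q_x) = 12.9600 × (12.96/1455.381) ≈ 0.115.
ε > 0: substitutes.

0.115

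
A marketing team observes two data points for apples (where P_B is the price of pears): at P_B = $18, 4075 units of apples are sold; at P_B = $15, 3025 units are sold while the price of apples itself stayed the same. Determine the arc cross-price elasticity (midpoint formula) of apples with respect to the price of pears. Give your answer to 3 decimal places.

1.627

ΔQ_A = 3025 − 4075 = -1050; ΔP_B = 15 − 18 = -3.
Midpoints: Q̄_A = 3550.0, P̄_B = 16.50.
ε = (ΔQ_A/Q̄_A)/(ΔP_B/P̄_B) = (-1050/3550.0)/(-3/16.50) ≈ 1.627.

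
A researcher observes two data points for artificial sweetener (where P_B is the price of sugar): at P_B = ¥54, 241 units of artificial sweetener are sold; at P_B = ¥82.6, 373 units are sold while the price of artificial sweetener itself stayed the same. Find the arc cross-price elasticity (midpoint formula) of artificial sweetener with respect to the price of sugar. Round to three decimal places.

ΔQ_A = 373 − 241 = 132; ΔP_B = 82.6 − 54 = 28.6.
Midpoints: Q̄_A = 307.0, P̄_B = 68.30.
ε = (ΔQ_A/Q̄_A)/(ΔP_B/P̄_B) = (132/307.0)/(28.6/68.30) ≈ 1.027.
ε > 0: artificial sweetener and sugar are substitutes.

1.027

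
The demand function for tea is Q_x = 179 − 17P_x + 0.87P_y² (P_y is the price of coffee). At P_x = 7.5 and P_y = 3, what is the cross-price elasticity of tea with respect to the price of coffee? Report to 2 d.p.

At P_x = 7.5 and P_y = 3: Q_x = 59.33.
∂Q_x/∂P_y = 1.74P_y = 1.74(3) = 5.2200.
ε = (∂Q_x/∂P_y)(P_y/Q_x) = 5.2200 × (3/59.33) ≈ 0.26.
ε > 0: substitutes.

0.26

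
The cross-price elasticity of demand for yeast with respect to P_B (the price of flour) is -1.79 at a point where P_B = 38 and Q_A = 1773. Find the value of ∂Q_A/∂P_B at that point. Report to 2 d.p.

-83.52

ε = (∂Q_A/∂P_B)·(P_B/Q_A) ⇒ ∂Q_A/∂P_B = ε·Q_A/P_B = -1.79 × 1773/38 ≈ -83.52.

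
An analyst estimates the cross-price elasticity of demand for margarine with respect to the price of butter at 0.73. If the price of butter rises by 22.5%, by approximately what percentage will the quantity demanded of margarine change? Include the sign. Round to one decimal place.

%ΔQ ≈ ε × %ΔP of butter = 0.73 × (22.5%) = 16.4%.
Demand for margarine rises by about 16.4%.

16.4%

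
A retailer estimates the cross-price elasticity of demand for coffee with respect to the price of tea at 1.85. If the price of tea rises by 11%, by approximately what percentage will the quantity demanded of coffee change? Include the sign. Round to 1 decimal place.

%ΔQ ≈ ε × %ΔP of tea = 1.85 × (11%) = 20.4%.

20.4%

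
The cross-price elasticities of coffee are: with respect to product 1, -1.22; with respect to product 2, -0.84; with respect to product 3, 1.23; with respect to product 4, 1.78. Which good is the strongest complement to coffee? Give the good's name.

product 1

Complements have ε < 0. The most negative value is -1.22 (product 1).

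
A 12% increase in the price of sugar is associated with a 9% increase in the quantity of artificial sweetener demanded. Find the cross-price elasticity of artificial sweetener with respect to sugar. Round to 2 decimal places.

ε = (%ΔQ of artificial sweetener) / (%ΔP of sugar) = (9%) / (12%) ≈ 0.75.

0.75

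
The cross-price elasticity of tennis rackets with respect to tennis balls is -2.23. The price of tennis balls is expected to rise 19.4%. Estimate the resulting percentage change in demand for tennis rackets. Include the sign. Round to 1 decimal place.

%ΔQ ≈ ε × %ΔP of tennis balls = -2.23 × (19.4%) = -43.3%.

-43.3%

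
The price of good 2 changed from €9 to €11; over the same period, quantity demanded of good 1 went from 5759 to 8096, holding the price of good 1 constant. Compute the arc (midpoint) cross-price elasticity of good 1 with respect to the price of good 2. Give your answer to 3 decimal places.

1.687

ΔQ_1 = 8096 − 5759 = 2337; ΔP_2 = 11 − 9 = 2.
Midpoints: Q̄_1 = 6927.5, P̄_2 = 10.00.
ε = (ΔQ_1/Q̄_1)/(ΔP_2/P̄_2) = (2337/6927.5)/(2/10.00) ≈ 1.687.
ε > 0: good 1 and good 2 are substitutes.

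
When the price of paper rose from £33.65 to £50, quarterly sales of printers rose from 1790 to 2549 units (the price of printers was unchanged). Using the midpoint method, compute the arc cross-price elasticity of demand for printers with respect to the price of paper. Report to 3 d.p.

ΔQ_A = 2549 − 1790 = 759; ΔP_B = 50 − 33.65 = 16.35.
Midpoints: Q̄_A = 2169.5, P̄_B = 41.83.
ε = (ΔQ_A/Q̄_A)/(ΔP_B/P̄_B) = (759/2169.5)/(16.35/41.83) ≈ 0.895.
ε > 0: printers and paper are substitutes.

0.895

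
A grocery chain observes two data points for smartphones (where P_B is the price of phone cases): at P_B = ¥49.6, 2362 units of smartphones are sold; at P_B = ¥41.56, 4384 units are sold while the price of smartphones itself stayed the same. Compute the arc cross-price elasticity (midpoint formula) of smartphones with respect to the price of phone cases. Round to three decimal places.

-3.398

ΔQ_A = 4384 − 2362 = 2022; ΔP_B = 41.56 − 49.6 = -8.04.
Midpoints: Q̄_A = 3373.0, P̄_B = 45.58.
ε = (ΔQ_A/Q̄_A)/(ΔP_B/P̄_B) = (2022/3373.0)/(-8.04/45.58) ≈ -3.398.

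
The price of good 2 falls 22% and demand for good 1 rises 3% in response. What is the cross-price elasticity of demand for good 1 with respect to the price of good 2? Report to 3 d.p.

ε = (%ΔQ of good 1) / (%ΔP of good 2) = (3%) / (-22%) ≈ -0.136.
Negative cross-price elasticity: complements.

-0.136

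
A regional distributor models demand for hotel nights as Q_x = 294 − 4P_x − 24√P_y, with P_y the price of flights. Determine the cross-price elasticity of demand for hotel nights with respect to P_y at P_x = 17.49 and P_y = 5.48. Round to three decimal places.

At P_x = 17.49 and P_y = 5.48: Q_x = 167.857.
∂Q_x/∂P_y = -24/(2√P_y) = -24/(2√5.48) = -5.1261.
ε = (∂Q_x/∂P_y)(P_y/Q_x) = -5.1261 × (5.48/167.857) ≈ -0.167.
ε < 0: complements.

-0.167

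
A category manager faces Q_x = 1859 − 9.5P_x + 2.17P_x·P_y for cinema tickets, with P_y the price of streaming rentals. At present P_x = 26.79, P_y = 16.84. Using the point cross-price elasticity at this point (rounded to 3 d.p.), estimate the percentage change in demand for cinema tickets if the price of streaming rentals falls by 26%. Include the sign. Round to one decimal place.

-9.9%

At P_x = 26.79, P_y = 16.84: Q_x = 2583.477.
∂Q_x/∂P_y = 2.17P_x = 58.1343.
ε = (∂Q_x/∂P_y)(P_y/Q_x) = 58.1343 × 16.84/2583.477 ≈ 0.379.
%ΔQ_x ≈ ε × %ΔP_y = 0.379 × (-26%) = -9.9%.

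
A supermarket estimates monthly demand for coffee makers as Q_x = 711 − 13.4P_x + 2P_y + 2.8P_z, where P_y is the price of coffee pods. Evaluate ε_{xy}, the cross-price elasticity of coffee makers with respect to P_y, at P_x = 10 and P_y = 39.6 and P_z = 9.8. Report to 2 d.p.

At P_x = 10 and P_y = 39.6 and P_z = 9.8: Q_x = 683.64.
∂Q_x/∂P_y = 2.
ε = (∂Q_x/∂P_y)(P_y/Q_x) = 2 × (39.6/683.64) ≈ 0.12.

0.12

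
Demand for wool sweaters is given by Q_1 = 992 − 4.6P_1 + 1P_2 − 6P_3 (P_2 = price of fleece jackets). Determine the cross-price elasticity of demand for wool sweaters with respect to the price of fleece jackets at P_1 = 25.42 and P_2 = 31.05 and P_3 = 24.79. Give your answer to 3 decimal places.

0.041

At P_1 = 25.42 and P_2 = 31.05 and P_3 = 24.79: Q_1 = 757.378.
∂Q_1/∂P_2 = 1.
ε = (∂Q_1/∂P_2)(P_2/Q_1) = 1 × (31.05/757.378) ≈ 0.041.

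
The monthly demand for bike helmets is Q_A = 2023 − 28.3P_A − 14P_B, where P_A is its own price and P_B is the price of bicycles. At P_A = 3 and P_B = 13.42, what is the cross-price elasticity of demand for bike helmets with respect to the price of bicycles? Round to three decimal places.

At P_A = 3 and P_B = 13.42: Q_A = 1750.22.
∂Q_A/∂P_B = -14.
ε = (∂Q_A/∂P_B)(P_B/Q_A) = -14 × (13.42/1750.22) ≈ -0.107.
Since ε < 0, bike helmets and bicycles are complements.

-0.107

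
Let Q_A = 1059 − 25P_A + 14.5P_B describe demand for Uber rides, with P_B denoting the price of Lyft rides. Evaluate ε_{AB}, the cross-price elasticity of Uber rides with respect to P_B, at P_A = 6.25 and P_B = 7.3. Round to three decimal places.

0.105

At P_A = 6.25 and P_B = 7.3: Q_A = 1008.6.
∂Q_A/∂P_B = 14.5.
ε = (∂Q_A/∂P_B)(P_B/Q_A) = 14.5 × (7.3/1008.6) ≈ 0.105.
Since ε > 0, Uber rides and Lyft rides are substitutes.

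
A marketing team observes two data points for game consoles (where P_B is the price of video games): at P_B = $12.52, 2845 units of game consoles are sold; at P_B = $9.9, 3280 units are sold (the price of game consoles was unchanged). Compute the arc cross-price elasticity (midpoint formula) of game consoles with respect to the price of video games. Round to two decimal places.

ΔQ_A = 3280 − 2845 = 435; ΔP_B = 9.9 − 12.52 = -2.62.
Midpoints: Q̄_A = 3062.5, P̄_B = 11.21.
ε = (ΔQ_A/Q̄_A)/(ΔP_B/P̄_B) = (435/3062.5)/(-2.62/11.21) ≈ -0.61.

-0.61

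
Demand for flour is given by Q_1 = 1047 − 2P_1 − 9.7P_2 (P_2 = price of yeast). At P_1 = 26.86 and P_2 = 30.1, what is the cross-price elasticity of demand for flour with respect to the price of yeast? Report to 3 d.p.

At P_1 = 26.86 and P_2 = 30.1: Q_1 = 701.31.
∂Q_1/∂P_2 = -9.7.
ε = (∂Q_1/∂P_2)(P_2/Q_1) = -9.7 × (30.1/701.31) ≈ -0.416.

-0.416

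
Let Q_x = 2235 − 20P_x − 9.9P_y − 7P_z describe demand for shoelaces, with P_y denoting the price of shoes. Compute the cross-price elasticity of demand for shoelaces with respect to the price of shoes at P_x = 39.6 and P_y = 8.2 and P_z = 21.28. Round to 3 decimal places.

At P_x = 39.6 and P_y = 8.2 and P_z = 21.28: Q_x = 1212.86.
∂Q_x/∂P_y = -9.9.
ε = (∂Q_x/∂P_y)(P_y/Q_x) = -9.9 × (8.2/1212.86) ≈ -0.067.
Since ε < 0, shoelaces and shoes are complements.

-0.067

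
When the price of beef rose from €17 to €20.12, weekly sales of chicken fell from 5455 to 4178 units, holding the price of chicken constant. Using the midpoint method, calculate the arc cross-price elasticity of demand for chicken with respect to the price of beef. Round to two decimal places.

ΔQ_A = 4178 − 5455 = -1277; ΔP_B = 20.12 − 17 = 3.12.
Midpoints: Q̄_A = 4816.5, P̄_B = 18.56.
ε = (ΔQ_A/Q̄_A)/(ΔP_B/P̄_B) = (-1277/4816.5)/(3.12/18.56) ≈ -1.58.
ε < 0: chicken and beef are complements.

-1.58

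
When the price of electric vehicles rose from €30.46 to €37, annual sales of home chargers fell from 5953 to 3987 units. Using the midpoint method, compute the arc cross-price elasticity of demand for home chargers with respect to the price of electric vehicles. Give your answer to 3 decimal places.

ΔQ_A = 3987 − 5953 = -1966; ΔP_B = 37 − 30.46 = 6.54.
Midpoints: Q̄_A = 4970.0, P̄_B = 33.73.
ε = (ΔQ_A/Q̄_A)/(ΔP_B/P̄_B) = (-1966/4970.0)/(6.54/33.73) ≈ -2.040.

-2.040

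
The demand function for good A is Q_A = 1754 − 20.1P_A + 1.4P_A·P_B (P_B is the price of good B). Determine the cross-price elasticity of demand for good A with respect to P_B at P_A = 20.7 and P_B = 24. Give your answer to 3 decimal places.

0.342

At P_A = 20.7 and P_B = 24: Q_A = 2033.45.
∂Q_A/∂P_B = 1.4P_A = 1.4(20.7) = 28.9800.
ε = (∂Q_A/∂P_B)(P_B/Q_A) = 28.9800 × (24/2033.45) ≈ 0.342.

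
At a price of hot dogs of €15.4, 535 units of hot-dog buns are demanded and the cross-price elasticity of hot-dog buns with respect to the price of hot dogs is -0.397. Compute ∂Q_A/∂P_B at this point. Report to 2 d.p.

-13.79

ε = (∂Q_A/∂P_B)·(P_B/Q_A) ⇒ ∂Q_A/∂P_B = ε·Q_A/P_B = -0.397 × 535/15.4 ≈ -13.79.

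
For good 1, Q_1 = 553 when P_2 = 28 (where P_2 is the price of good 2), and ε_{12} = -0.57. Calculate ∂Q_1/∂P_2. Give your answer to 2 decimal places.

ε = (∂Q_1/∂P_2)·(P_2/Q_1) ⇒ ∂Q_1/∂P_2 = ε·Q_1/P_2 = -0.57 × 553/28 ≈ -11.26.

-11.26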